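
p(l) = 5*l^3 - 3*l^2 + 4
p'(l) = 15*l^2 - 6*l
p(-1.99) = -47.28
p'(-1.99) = 71.34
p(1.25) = 9.08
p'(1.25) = 15.94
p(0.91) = 5.28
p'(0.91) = 6.96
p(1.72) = 20.57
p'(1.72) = 34.06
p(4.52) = 404.44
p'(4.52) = 279.34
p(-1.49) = -19.20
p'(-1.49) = 42.24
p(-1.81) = -35.48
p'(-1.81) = 60.00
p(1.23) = 8.77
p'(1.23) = 15.31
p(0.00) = 4.00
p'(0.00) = 0.00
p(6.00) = 976.00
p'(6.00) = 504.00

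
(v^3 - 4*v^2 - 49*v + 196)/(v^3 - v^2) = (v^3 - 4*v^2 - 49*v + 196)/(v^2*(v - 1))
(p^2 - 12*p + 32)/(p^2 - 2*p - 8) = (p - 8)/(p + 2)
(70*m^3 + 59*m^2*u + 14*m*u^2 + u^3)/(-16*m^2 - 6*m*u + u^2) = (35*m^2 + 12*m*u + u^2)/(-8*m + u)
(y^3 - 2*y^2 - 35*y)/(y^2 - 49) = y*(y + 5)/(y + 7)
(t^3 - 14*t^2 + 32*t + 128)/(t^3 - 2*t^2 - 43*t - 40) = (t^2 - 6*t - 16)/(t^2 + 6*t + 5)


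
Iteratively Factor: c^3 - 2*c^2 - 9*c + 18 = (c - 2)*(c^2 - 9) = (c - 2)*(c + 3)*(c - 3)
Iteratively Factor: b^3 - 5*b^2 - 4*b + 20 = (b - 2)*(b^2 - 3*b - 10) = (b - 5)*(b - 2)*(b + 2)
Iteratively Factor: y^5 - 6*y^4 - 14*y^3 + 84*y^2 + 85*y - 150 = (y + 2)*(y^4 - 8*y^3 + 2*y^2 + 80*y - 75) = (y - 1)*(y + 2)*(y^3 - 7*y^2 - 5*y + 75) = (y - 1)*(y + 2)*(y + 3)*(y^2 - 10*y + 25) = (y - 5)*(y - 1)*(y + 2)*(y + 3)*(y - 5)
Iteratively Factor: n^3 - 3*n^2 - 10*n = (n + 2)*(n^2 - 5*n) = (n - 5)*(n + 2)*(n)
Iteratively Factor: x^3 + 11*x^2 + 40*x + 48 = (x + 4)*(x^2 + 7*x + 12) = (x + 4)^2*(x + 3)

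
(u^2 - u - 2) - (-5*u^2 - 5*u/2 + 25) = 6*u^2 + 3*u/2 - 27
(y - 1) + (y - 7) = 2*y - 8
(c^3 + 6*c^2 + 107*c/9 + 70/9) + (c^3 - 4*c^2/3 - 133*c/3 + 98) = 2*c^3 + 14*c^2/3 - 292*c/9 + 952/9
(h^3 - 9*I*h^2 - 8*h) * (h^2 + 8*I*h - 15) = h^5 - I*h^4 + 49*h^3 + 71*I*h^2 + 120*h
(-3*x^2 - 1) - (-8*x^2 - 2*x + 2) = 5*x^2 + 2*x - 3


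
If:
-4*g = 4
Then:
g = -1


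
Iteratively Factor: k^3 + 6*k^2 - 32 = (k + 4)*(k^2 + 2*k - 8) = (k - 2)*(k + 4)*(k + 4)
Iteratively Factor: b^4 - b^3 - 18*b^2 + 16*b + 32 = (b - 4)*(b^3 + 3*b^2 - 6*b - 8) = (b - 4)*(b + 1)*(b^2 + 2*b - 8) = (b - 4)*(b - 2)*(b + 1)*(b + 4)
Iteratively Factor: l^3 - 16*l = (l + 4)*(l^2 - 4*l) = l*(l + 4)*(l - 4)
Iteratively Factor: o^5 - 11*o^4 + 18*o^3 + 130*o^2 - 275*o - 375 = (o - 5)*(o^4 - 6*o^3 - 12*o^2 + 70*o + 75) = (o - 5)^2*(o^3 - o^2 - 17*o - 15) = (o - 5)^2*(o + 3)*(o^2 - 4*o - 5) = (o - 5)^3*(o + 3)*(o + 1)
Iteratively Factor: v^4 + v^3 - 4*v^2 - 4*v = (v - 2)*(v^3 + 3*v^2 + 2*v) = (v - 2)*(v + 2)*(v^2 + v) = (v - 2)*(v + 1)*(v + 2)*(v)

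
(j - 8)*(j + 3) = j^2 - 5*j - 24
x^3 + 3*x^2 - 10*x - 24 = (x - 3)*(x + 2)*(x + 4)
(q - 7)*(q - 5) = q^2 - 12*q + 35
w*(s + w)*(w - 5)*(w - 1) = s*w^3 - 6*s*w^2 + 5*s*w + w^4 - 6*w^3 + 5*w^2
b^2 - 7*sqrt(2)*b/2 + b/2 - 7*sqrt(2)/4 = (b + 1/2)*(b - 7*sqrt(2)/2)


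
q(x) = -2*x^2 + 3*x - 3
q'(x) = 3 - 4*x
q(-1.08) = -8.57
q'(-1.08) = 7.32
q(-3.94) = -45.87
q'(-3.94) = 18.76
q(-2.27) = -20.12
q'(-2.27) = 12.08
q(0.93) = -1.94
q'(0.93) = -0.72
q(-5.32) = -75.56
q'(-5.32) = 24.28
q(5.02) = -38.34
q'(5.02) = -17.08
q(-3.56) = -39.03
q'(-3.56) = 17.24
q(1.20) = -2.28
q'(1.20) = -1.80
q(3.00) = -12.00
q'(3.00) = -9.00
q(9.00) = -138.00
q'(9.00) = -33.00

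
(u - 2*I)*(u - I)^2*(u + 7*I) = u^4 + 3*I*u^3 + 23*u^2 - 33*I*u - 14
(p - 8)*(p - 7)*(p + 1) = p^3 - 14*p^2 + 41*p + 56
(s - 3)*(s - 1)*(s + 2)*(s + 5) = s^4 + 3*s^3 - 15*s^2 - 19*s + 30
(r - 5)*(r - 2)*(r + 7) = r^3 - 39*r + 70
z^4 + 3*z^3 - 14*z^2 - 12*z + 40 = (z - 2)^2*(z + 2)*(z + 5)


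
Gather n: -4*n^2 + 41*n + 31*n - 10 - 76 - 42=-4*n^2 + 72*n - 128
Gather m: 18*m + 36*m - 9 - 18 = 54*m - 27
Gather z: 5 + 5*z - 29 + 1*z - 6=6*z - 30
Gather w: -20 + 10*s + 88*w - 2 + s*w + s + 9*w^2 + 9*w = 11*s + 9*w^2 + w*(s + 97) - 22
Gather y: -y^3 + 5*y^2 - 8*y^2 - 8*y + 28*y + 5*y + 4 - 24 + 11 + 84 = -y^3 - 3*y^2 + 25*y + 75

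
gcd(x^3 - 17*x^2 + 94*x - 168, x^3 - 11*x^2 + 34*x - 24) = x^2 - 10*x + 24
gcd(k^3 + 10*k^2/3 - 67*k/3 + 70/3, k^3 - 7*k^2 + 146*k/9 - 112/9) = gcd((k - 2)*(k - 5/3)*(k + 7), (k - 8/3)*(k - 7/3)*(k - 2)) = k - 2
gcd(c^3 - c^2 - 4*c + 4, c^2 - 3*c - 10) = c + 2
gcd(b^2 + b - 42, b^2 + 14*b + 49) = b + 7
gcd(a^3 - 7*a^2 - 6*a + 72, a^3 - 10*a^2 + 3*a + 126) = a^2 - 3*a - 18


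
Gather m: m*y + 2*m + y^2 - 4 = m*(y + 2) + y^2 - 4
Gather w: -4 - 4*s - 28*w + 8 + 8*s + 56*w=4*s + 28*w + 4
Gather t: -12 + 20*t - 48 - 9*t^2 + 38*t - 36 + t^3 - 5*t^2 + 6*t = t^3 - 14*t^2 + 64*t - 96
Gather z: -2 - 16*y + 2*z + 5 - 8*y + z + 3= -24*y + 3*z + 6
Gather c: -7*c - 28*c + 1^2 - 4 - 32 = -35*c - 35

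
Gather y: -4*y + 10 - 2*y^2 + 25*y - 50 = -2*y^2 + 21*y - 40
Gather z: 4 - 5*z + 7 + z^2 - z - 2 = z^2 - 6*z + 9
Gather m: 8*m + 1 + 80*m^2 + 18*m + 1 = 80*m^2 + 26*m + 2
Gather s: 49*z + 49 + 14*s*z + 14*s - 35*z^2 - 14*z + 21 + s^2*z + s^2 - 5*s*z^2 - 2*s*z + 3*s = s^2*(z + 1) + s*(-5*z^2 + 12*z + 17) - 35*z^2 + 35*z + 70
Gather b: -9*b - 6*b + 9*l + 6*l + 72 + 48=-15*b + 15*l + 120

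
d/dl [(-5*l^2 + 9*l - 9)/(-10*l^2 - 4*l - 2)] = (55*l^2 - 80*l - 27)/(2*(25*l^4 + 20*l^3 + 14*l^2 + 4*l + 1))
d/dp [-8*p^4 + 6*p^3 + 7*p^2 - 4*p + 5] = -32*p^3 + 18*p^2 + 14*p - 4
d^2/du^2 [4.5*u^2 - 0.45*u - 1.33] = 9.00000000000000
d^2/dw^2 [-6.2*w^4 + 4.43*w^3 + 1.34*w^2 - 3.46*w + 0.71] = -74.4*w^2 + 26.58*w + 2.68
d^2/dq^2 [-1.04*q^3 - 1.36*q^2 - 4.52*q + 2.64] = -6.24*q - 2.72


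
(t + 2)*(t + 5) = t^2 + 7*t + 10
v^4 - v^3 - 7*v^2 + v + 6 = (v - 3)*(v - 1)*(v + 1)*(v + 2)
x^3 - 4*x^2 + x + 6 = (x - 3)*(x - 2)*(x + 1)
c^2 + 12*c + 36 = (c + 6)^2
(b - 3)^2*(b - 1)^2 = b^4 - 8*b^3 + 22*b^2 - 24*b + 9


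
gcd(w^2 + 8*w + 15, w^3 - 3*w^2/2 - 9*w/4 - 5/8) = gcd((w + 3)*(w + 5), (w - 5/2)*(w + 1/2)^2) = 1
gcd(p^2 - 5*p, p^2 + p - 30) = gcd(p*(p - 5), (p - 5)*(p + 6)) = p - 5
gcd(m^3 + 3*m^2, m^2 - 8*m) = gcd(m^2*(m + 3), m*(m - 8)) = m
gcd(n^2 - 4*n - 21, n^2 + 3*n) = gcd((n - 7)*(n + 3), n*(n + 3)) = n + 3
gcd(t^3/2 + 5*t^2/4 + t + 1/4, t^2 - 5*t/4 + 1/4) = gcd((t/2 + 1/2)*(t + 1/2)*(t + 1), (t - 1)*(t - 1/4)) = 1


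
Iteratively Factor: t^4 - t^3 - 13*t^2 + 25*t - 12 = (t - 1)*(t^3 - 13*t + 12) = (t - 3)*(t - 1)*(t^2 + 3*t - 4) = (t - 3)*(t - 1)^2*(t + 4)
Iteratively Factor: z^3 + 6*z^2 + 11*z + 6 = (z + 1)*(z^2 + 5*z + 6) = (z + 1)*(z + 2)*(z + 3)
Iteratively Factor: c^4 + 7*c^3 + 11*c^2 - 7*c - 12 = (c + 1)*(c^3 + 6*c^2 + 5*c - 12) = (c - 1)*(c + 1)*(c^2 + 7*c + 12) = (c - 1)*(c + 1)*(c + 3)*(c + 4)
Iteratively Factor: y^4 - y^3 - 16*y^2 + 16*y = (y + 4)*(y^3 - 5*y^2 + 4*y) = (y - 1)*(y + 4)*(y^2 - 4*y) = y*(y - 1)*(y + 4)*(y - 4)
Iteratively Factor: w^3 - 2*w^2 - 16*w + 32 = (w - 2)*(w^2 - 16) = (w - 4)*(w - 2)*(w + 4)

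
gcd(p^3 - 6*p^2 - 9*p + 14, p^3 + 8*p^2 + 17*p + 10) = p + 2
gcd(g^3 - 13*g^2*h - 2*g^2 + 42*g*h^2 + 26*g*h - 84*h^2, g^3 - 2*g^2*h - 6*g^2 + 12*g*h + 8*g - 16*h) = g - 2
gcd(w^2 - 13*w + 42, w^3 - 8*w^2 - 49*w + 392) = w - 7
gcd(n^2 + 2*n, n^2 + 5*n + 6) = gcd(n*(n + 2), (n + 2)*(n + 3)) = n + 2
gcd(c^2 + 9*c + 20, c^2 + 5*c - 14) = 1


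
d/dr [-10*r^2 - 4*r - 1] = -20*r - 4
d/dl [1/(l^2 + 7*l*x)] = (-2*l - 7*x)/(l^2*(l + 7*x)^2)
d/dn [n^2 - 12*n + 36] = 2*n - 12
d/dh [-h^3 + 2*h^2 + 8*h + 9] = -3*h^2 + 4*h + 8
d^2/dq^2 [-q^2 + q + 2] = -2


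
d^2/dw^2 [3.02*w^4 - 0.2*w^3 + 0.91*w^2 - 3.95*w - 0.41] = 36.24*w^2 - 1.2*w + 1.82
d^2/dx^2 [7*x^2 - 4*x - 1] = 14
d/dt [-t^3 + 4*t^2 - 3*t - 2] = -3*t^2 + 8*t - 3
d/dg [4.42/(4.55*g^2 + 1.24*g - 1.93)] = (-40.222*g - 5.4808)/(4.55*g^2 + 1.24*g - 1.93)^2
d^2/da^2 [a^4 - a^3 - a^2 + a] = 12*a^2 - 6*a - 2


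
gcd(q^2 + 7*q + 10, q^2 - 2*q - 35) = q + 5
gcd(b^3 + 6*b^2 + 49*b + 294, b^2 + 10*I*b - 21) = b + 7*I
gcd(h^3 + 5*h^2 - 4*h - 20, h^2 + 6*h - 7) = 1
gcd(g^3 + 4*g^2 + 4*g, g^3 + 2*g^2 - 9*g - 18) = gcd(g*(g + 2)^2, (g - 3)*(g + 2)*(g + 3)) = g + 2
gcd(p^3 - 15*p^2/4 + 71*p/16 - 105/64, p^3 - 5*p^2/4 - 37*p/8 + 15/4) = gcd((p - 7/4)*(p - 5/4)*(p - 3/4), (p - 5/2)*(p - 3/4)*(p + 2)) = p - 3/4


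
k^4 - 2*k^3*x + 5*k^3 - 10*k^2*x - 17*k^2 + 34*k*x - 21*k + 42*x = (k - 3)*(k + 1)*(k + 7)*(k - 2*x)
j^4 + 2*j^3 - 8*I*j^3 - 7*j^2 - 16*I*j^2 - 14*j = j*(j + 2)*(j - 7*I)*(j - I)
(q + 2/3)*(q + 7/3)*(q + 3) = q^3 + 6*q^2 + 95*q/9 + 14/3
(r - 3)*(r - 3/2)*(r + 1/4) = r^3 - 17*r^2/4 + 27*r/8 + 9/8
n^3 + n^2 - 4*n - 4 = (n - 2)*(n + 1)*(n + 2)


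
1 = 1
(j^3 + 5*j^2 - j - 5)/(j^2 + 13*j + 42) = (j^3 + 5*j^2 - j - 5)/(j^2 + 13*j + 42)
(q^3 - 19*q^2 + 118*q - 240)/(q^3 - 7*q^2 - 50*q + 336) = (q - 5)/(q + 7)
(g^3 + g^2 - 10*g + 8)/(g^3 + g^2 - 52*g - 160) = (g^2 - 3*g + 2)/(g^2 - 3*g - 40)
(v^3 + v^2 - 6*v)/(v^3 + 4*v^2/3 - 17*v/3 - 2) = 3*v/(3*v + 1)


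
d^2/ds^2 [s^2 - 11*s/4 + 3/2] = 2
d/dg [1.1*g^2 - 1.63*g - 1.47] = 2.2*g - 1.63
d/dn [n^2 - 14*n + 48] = 2*n - 14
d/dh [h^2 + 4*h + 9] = 2*h + 4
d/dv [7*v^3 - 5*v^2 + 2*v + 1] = 21*v^2 - 10*v + 2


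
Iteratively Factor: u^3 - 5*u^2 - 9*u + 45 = (u + 3)*(u^2 - 8*u + 15) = (u - 5)*(u + 3)*(u - 3)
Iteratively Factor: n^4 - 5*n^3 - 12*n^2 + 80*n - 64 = (n - 4)*(n^3 - n^2 - 16*n + 16) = (n - 4)*(n + 4)*(n^2 - 5*n + 4) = (n - 4)^2*(n + 4)*(n - 1)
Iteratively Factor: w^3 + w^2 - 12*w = (w + 4)*(w^2 - 3*w) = (w - 3)*(w + 4)*(w)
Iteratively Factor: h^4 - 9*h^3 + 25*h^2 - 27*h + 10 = (h - 1)*(h^3 - 8*h^2 + 17*h - 10) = (h - 2)*(h - 1)*(h^2 - 6*h + 5) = (h - 5)*(h - 2)*(h - 1)*(h - 1)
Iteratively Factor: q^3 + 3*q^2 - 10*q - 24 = (q + 4)*(q^2 - q - 6) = (q + 2)*(q + 4)*(q - 3)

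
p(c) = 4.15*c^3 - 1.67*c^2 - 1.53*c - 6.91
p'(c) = 12.45*c^2 - 3.34*c - 1.53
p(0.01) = -6.93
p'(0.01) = -1.56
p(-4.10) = -314.73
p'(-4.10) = 221.45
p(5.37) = 579.36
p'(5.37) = 339.55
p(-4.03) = -299.49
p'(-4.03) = 214.13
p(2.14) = 22.84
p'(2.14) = 48.34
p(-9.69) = -3924.78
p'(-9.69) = 1199.84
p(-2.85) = -112.18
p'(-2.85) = 109.11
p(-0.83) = -9.16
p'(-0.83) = 9.82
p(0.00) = -6.91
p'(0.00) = -1.53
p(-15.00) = -14365.96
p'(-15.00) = 2849.82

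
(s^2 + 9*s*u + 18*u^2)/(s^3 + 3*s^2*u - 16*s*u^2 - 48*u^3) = (s + 6*u)/(s^2 - 16*u^2)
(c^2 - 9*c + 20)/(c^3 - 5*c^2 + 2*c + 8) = (c - 5)/(c^2 - c - 2)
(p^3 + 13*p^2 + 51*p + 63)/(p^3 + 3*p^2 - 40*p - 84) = (p^2 + 6*p + 9)/(p^2 - 4*p - 12)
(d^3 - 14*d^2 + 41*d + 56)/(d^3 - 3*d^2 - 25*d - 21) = (d - 8)/(d + 3)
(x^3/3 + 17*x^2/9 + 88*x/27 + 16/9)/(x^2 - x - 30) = (9*x^3 + 51*x^2 + 88*x + 48)/(27*(x^2 - x - 30))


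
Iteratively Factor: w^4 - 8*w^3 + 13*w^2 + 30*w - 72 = (w - 3)*(w^3 - 5*w^2 - 2*w + 24) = (w - 3)^2*(w^2 - 2*w - 8) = (w - 4)*(w - 3)^2*(w + 2)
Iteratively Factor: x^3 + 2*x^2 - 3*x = (x - 1)*(x^2 + 3*x) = x*(x - 1)*(x + 3)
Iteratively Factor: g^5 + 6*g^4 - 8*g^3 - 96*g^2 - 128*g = (g + 2)*(g^4 + 4*g^3 - 16*g^2 - 64*g) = (g + 2)*(g + 4)*(g^3 - 16*g) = g*(g + 2)*(g + 4)*(g^2 - 16) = g*(g - 4)*(g + 2)*(g + 4)*(g + 4)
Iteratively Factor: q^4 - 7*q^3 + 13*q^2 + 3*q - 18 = (q + 1)*(q^3 - 8*q^2 + 21*q - 18) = (q - 3)*(q + 1)*(q^2 - 5*q + 6) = (q - 3)^2*(q + 1)*(q - 2)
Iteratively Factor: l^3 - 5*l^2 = (l - 5)*(l^2) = l*(l - 5)*(l)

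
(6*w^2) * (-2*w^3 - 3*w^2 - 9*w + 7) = -12*w^5 - 18*w^4 - 54*w^3 + 42*w^2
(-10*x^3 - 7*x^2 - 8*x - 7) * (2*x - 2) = -20*x^4 + 6*x^3 - 2*x^2 + 2*x + 14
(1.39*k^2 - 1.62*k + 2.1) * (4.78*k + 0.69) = 6.6442*k^3 - 6.7845*k^2 + 8.9202*k + 1.449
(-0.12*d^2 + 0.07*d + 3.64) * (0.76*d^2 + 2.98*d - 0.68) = -0.0912*d^4 - 0.3044*d^3 + 3.0566*d^2 + 10.7996*d - 2.4752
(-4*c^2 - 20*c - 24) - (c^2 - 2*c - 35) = -5*c^2 - 18*c + 11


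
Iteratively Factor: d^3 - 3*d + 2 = (d - 1)*(d^2 + d - 2) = (d - 1)^2*(d + 2)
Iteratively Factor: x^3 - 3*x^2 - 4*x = (x + 1)*(x^2 - 4*x) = (x - 4)*(x + 1)*(x)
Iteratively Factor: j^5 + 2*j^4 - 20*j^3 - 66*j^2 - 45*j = (j)*(j^4 + 2*j^3 - 20*j^2 - 66*j - 45) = j*(j - 5)*(j^3 + 7*j^2 + 15*j + 9) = j*(j - 5)*(j + 3)*(j^2 + 4*j + 3) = j*(j - 5)*(j + 1)*(j + 3)*(j + 3)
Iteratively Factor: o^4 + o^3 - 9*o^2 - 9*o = (o + 3)*(o^3 - 2*o^2 - 3*o) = o*(o + 3)*(o^2 - 2*o - 3) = o*(o + 1)*(o + 3)*(o - 3)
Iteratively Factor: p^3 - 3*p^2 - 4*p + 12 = (p - 3)*(p^2 - 4) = (p - 3)*(p - 2)*(p + 2)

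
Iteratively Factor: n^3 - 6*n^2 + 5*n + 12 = (n - 4)*(n^2 - 2*n - 3) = (n - 4)*(n - 3)*(n + 1)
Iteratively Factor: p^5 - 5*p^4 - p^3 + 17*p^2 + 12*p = (p)*(p^4 - 5*p^3 - p^2 + 17*p + 12) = p*(p + 1)*(p^3 - 6*p^2 + 5*p + 12) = p*(p + 1)^2*(p^2 - 7*p + 12) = p*(p - 3)*(p + 1)^2*(p - 4)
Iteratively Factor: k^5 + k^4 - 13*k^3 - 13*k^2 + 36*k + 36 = (k - 2)*(k^4 + 3*k^3 - 7*k^2 - 27*k - 18) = (k - 2)*(k + 3)*(k^3 - 7*k - 6) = (k - 3)*(k - 2)*(k + 3)*(k^2 + 3*k + 2) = (k - 3)*(k - 2)*(k + 2)*(k + 3)*(k + 1)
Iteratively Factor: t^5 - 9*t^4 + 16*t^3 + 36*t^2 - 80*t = (t)*(t^4 - 9*t^3 + 16*t^2 + 36*t - 80) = t*(t + 2)*(t^3 - 11*t^2 + 38*t - 40) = t*(t - 5)*(t + 2)*(t^2 - 6*t + 8) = t*(t - 5)*(t - 2)*(t + 2)*(t - 4)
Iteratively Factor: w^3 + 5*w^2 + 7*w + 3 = (w + 1)*(w^2 + 4*w + 3) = (w + 1)^2*(w + 3)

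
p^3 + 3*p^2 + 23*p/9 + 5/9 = (p + 1/3)*(p + 1)*(p + 5/3)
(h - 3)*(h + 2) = h^2 - h - 6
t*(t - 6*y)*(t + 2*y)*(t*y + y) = t^4*y - 4*t^3*y^2 + t^3*y - 12*t^2*y^3 - 4*t^2*y^2 - 12*t*y^3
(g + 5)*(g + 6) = g^2 + 11*g + 30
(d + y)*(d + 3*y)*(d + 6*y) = d^3 + 10*d^2*y + 27*d*y^2 + 18*y^3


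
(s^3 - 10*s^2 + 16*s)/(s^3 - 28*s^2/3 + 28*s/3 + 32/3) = 3*s/(3*s + 2)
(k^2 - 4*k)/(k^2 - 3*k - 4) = k/(k + 1)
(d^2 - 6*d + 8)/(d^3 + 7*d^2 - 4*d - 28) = (d - 4)/(d^2 + 9*d + 14)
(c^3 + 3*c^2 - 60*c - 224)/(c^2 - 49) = (c^2 - 4*c - 32)/(c - 7)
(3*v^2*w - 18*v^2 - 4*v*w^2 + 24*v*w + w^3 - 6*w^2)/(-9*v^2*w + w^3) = (-v*w + 6*v + w^2 - 6*w)/(w*(3*v + w))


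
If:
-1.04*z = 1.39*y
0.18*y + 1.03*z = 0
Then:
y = 0.00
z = 0.00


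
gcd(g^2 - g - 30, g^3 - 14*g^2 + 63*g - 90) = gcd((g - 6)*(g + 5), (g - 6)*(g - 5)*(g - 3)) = g - 6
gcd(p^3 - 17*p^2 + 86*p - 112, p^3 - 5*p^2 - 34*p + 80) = p^2 - 10*p + 16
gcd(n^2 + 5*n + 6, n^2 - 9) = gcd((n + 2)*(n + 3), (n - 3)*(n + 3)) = n + 3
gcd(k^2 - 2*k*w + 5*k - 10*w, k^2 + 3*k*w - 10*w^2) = -k + 2*w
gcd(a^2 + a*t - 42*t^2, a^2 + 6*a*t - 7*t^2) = a + 7*t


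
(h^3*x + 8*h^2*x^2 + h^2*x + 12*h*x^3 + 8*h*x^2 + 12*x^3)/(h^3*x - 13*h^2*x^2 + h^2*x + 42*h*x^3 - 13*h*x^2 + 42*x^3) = (h^2 + 8*h*x + 12*x^2)/(h^2 - 13*h*x + 42*x^2)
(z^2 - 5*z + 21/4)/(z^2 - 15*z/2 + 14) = (z - 3/2)/(z - 4)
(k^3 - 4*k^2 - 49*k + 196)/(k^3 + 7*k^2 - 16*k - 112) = (k - 7)/(k + 4)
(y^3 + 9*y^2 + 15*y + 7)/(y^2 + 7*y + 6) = (y^2 + 8*y + 7)/(y + 6)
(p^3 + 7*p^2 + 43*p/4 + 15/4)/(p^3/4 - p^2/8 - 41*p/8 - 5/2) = 2*(2*p^2 + 13*p + 15)/(p^2 - p - 20)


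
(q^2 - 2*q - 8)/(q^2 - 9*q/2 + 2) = 2*(q + 2)/(2*q - 1)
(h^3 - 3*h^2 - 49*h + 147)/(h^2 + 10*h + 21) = (h^2 - 10*h + 21)/(h + 3)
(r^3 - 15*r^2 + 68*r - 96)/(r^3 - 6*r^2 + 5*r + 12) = (r - 8)/(r + 1)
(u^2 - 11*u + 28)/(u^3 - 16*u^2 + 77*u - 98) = (u - 4)/(u^2 - 9*u + 14)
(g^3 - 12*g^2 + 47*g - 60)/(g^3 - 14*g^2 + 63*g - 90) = (g - 4)/(g - 6)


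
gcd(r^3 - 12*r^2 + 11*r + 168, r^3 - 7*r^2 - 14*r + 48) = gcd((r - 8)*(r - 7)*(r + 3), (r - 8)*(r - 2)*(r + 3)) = r^2 - 5*r - 24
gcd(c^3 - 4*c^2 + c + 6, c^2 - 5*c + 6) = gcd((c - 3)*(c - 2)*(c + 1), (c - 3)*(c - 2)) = c^2 - 5*c + 6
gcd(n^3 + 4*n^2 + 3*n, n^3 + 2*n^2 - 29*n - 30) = n + 1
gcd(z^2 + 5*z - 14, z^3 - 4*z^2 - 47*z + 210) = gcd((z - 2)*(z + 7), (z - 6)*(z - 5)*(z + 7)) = z + 7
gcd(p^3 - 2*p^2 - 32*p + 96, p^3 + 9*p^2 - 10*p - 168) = p^2 + 2*p - 24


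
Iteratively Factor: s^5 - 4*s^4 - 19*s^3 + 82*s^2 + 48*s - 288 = (s + 2)*(s^4 - 6*s^3 - 7*s^2 + 96*s - 144) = (s - 4)*(s + 2)*(s^3 - 2*s^2 - 15*s + 36) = (s - 4)*(s + 2)*(s + 4)*(s^2 - 6*s + 9) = (s - 4)*(s - 3)*(s + 2)*(s + 4)*(s - 3)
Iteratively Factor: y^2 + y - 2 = (y + 2)*(y - 1)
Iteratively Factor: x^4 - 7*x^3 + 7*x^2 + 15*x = (x - 5)*(x^3 - 2*x^2 - 3*x) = (x - 5)*(x - 3)*(x^2 + x) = x*(x - 5)*(x - 3)*(x + 1)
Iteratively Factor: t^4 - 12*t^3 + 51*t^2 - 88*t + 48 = (t - 4)*(t^3 - 8*t^2 + 19*t - 12) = (t - 4)*(t - 3)*(t^2 - 5*t + 4) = (t - 4)*(t - 3)*(t - 1)*(t - 4)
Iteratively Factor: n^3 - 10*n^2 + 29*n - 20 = (n - 1)*(n^2 - 9*n + 20) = (n - 4)*(n - 1)*(n - 5)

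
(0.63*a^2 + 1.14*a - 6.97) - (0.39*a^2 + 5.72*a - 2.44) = 0.24*a^2 - 4.58*a - 4.53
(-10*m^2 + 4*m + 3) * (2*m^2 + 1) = -20*m^4 + 8*m^3 - 4*m^2 + 4*m + 3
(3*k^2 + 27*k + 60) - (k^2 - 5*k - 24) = 2*k^2 + 32*k + 84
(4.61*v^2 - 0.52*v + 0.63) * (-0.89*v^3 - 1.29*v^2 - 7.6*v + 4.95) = -4.1029*v^5 - 5.4841*v^4 - 34.9259*v^3 + 25.9588*v^2 - 7.362*v + 3.1185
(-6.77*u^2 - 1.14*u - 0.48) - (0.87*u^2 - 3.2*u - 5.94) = -7.64*u^2 + 2.06*u + 5.46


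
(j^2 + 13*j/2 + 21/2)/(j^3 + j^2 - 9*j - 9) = (j + 7/2)/(j^2 - 2*j - 3)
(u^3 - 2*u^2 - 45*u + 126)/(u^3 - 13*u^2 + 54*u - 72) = (u + 7)/(u - 4)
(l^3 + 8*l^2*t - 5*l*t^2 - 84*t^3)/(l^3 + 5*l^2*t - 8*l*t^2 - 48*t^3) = (l + 7*t)/(l + 4*t)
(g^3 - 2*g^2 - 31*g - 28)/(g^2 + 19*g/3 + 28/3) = 3*(g^2 - 6*g - 7)/(3*g + 7)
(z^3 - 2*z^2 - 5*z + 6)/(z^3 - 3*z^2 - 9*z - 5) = (-z^3 + 2*z^2 + 5*z - 6)/(-z^3 + 3*z^2 + 9*z + 5)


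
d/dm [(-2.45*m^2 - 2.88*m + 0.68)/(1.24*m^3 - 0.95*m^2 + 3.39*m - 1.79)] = (3.038*m^4 + 7.1424*m^3 - 13.5711*m^2 + 10.063*m + 2.85)/(1.5376*m^6 - 2.356*m^5 + 9.3097*m^4 - 10.8802*m^3 + 14.8931*m^2 - 12.1362*m + 3.2041)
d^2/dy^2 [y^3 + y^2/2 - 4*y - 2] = 6*y + 1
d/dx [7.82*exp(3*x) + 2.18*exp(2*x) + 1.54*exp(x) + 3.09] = (23.46*exp(2*x) + 4.36*exp(x) + 1.54)*exp(x)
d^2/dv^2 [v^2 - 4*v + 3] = 2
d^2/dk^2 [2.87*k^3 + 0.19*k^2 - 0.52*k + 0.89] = 17.22*k + 0.38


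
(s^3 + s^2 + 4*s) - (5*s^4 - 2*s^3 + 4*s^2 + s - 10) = -5*s^4 + 3*s^3 - 3*s^2 + 3*s + 10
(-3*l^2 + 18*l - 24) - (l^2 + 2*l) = -4*l^2 + 16*l - 24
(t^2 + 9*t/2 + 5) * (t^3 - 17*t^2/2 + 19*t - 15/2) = t^5 - 4*t^4 - 57*t^3/4 + 71*t^2/2 + 245*t/4 - 75/2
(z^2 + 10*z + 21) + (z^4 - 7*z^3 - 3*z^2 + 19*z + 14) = z^4 - 7*z^3 - 2*z^2 + 29*z + 35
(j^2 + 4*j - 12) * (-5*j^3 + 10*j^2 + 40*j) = -5*j^5 - 10*j^4 + 140*j^3 + 40*j^2 - 480*j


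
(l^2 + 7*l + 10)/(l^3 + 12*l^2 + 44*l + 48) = (l + 5)/(l^2 + 10*l + 24)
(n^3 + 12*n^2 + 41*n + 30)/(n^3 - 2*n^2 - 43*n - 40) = (n + 6)/(n - 8)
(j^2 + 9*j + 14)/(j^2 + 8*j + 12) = (j + 7)/(j + 6)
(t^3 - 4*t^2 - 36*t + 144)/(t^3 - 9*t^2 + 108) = (t^2 + 2*t - 24)/(t^2 - 3*t - 18)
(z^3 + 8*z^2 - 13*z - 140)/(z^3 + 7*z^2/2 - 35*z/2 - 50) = 2*(z + 7)/(2*z + 5)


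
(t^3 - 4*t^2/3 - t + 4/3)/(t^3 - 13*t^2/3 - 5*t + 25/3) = (3*t^2 - t - 4)/(3*t^2 - 10*t - 25)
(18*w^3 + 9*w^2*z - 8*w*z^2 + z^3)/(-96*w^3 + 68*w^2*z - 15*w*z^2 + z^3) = (-6*w^2 - 5*w*z + z^2)/(32*w^2 - 12*w*z + z^2)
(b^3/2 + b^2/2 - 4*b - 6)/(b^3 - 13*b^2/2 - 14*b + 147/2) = (b^2 + 4*b + 4)/(2*b^2 - 7*b - 49)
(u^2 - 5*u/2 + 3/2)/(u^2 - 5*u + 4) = (u - 3/2)/(u - 4)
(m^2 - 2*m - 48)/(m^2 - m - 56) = (m + 6)/(m + 7)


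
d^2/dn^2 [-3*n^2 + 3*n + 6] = -6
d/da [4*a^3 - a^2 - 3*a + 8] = 12*a^2 - 2*a - 3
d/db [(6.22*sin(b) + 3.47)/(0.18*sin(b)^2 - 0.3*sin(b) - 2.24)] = (-1.2492*sin(b) + 0.5598*cos(2*b) - 13.4516)*cos(b)/(-0.18*sin(b)^2 + 0.3*sin(b) + 2.24)^2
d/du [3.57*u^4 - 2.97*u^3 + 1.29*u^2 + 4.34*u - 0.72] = 14.28*u^3 - 8.91*u^2 + 2.58*u + 4.34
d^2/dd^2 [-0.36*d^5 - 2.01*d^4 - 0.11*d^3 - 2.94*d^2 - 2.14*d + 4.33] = -7.2*d^3 - 24.12*d^2 - 0.66*d - 5.88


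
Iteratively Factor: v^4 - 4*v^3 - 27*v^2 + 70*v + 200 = (v + 2)*(v^3 - 6*v^2 - 15*v + 100) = (v - 5)*(v + 2)*(v^2 - v - 20) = (v - 5)*(v + 2)*(v + 4)*(v - 5)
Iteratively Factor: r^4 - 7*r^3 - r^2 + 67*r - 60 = (r - 1)*(r^3 - 6*r^2 - 7*r + 60) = (r - 5)*(r - 1)*(r^2 - r - 12) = (r - 5)*(r - 4)*(r - 1)*(r + 3)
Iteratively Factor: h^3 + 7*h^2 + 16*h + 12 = (h + 2)*(h^2 + 5*h + 6) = (h + 2)^2*(h + 3)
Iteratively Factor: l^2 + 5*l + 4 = (l + 4)*(l + 1)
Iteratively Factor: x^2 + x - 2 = (x + 2)*(x - 1)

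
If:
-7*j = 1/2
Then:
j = -1/14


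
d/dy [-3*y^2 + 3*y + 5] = 3 - 6*y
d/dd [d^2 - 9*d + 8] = 2*d - 9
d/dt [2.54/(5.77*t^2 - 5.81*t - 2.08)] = (14.7574 - 29.3116*t)/(-5.77*t^2 + 5.81*t + 2.08)^2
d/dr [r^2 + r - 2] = 2*r + 1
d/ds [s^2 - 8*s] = 2*s - 8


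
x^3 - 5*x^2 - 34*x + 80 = (x - 8)*(x - 2)*(x + 5)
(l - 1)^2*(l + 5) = l^3 + 3*l^2 - 9*l + 5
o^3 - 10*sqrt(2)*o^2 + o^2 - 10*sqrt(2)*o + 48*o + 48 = (o + 1)*(o - 6*sqrt(2))*(o - 4*sqrt(2))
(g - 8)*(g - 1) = g^2 - 9*g + 8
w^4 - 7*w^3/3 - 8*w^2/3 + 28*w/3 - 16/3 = (w - 2)*(w - 4/3)*(w - 1)*(w + 2)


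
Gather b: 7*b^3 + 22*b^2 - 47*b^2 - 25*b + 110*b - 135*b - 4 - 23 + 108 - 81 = 7*b^3 - 25*b^2 - 50*b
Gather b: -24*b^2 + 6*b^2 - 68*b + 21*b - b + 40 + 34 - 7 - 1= -18*b^2 - 48*b + 66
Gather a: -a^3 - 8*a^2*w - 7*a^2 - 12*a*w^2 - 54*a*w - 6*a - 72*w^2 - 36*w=-a^3 + a^2*(-8*w - 7) + a*(-12*w^2 - 54*w - 6) - 72*w^2 - 36*w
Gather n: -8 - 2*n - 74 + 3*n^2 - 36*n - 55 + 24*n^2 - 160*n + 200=27*n^2 - 198*n + 63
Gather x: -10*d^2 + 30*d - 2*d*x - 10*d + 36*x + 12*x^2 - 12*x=-10*d^2 + 20*d + 12*x^2 + x*(24 - 2*d)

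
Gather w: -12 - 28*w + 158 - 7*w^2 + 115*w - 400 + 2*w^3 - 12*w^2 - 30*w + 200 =2*w^3 - 19*w^2 + 57*w - 54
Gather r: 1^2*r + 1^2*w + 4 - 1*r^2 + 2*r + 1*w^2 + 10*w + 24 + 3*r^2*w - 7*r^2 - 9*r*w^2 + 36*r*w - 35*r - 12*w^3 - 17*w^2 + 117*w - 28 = r^2*(3*w - 8) + r*(-9*w^2 + 36*w - 32) - 12*w^3 - 16*w^2 + 128*w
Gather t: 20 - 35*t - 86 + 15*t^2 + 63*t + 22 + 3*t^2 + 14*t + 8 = 18*t^2 + 42*t - 36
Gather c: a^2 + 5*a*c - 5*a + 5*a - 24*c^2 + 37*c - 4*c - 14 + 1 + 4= a^2 - 24*c^2 + c*(5*a + 33) - 9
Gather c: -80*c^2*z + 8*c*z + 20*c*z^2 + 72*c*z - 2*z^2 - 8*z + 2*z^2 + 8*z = -80*c^2*z + c*(20*z^2 + 80*z)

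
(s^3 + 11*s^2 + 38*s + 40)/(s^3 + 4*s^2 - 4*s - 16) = (s + 5)/(s - 2)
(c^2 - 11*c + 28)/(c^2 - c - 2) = (-c^2 + 11*c - 28)/(-c^2 + c + 2)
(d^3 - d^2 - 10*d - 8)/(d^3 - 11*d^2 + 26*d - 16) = (d^3 - d^2 - 10*d - 8)/(d^3 - 11*d^2 + 26*d - 16)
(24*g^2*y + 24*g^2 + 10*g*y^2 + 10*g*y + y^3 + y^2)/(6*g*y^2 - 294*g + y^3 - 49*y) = (4*g*y + 4*g + y^2 + y)/(y^2 - 49)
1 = 1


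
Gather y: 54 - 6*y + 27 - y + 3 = 84 - 7*y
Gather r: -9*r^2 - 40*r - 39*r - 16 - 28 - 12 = -9*r^2 - 79*r - 56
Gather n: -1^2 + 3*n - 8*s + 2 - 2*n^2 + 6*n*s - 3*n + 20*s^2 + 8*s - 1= -2*n^2 + 6*n*s + 20*s^2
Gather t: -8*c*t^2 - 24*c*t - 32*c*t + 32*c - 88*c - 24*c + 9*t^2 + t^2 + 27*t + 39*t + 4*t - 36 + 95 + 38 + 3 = -80*c + t^2*(10 - 8*c) + t*(70 - 56*c) + 100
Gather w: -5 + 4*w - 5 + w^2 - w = w^2 + 3*w - 10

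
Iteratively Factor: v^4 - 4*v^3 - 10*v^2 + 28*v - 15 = (v - 5)*(v^3 + v^2 - 5*v + 3) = (v - 5)*(v + 3)*(v^2 - 2*v + 1) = (v - 5)*(v - 1)*(v + 3)*(v - 1)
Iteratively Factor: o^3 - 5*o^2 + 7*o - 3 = (o - 3)*(o^2 - 2*o + 1) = (o - 3)*(o - 1)*(o - 1)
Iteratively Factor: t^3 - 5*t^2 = (t)*(t^2 - 5*t) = t*(t - 5)*(t)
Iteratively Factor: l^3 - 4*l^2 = (l)*(l^2 - 4*l) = l*(l - 4)*(l)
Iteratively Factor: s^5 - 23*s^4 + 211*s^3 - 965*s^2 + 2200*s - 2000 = (s - 4)*(s^4 - 19*s^3 + 135*s^2 - 425*s + 500) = (s - 5)*(s - 4)*(s^3 - 14*s^2 + 65*s - 100) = (s - 5)^2*(s - 4)*(s^2 - 9*s + 20) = (s - 5)^3*(s - 4)*(s - 4)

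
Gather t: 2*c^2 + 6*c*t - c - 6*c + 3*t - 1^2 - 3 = 2*c^2 - 7*c + t*(6*c + 3) - 4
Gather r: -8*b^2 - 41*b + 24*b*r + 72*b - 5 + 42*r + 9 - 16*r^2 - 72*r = -8*b^2 + 31*b - 16*r^2 + r*(24*b - 30) + 4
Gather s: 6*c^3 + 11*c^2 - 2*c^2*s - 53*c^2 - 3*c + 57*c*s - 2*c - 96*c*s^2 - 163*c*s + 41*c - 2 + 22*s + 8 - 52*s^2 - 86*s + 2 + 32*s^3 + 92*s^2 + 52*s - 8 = 6*c^3 - 42*c^2 + 36*c + 32*s^3 + s^2*(40 - 96*c) + s*(-2*c^2 - 106*c - 12)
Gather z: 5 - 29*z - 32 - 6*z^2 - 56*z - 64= -6*z^2 - 85*z - 91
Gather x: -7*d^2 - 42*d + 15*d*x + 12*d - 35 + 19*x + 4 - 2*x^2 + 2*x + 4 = -7*d^2 - 30*d - 2*x^2 + x*(15*d + 21) - 27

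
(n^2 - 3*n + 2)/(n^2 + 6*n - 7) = (n - 2)/(n + 7)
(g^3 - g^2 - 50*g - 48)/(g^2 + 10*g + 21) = (g^3 - g^2 - 50*g - 48)/(g^2 + 10*g + 21)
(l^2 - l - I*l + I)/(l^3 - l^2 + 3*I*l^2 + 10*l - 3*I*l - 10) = (l - I)/(l^2 + 3*I*l + 10)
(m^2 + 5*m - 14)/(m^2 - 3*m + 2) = (m + 7)/(m - 1)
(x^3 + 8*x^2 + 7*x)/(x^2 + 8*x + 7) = x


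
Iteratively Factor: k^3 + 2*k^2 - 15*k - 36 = (k + 3)*(k^2 - k - 12) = (k + 3)^2*(k - 4)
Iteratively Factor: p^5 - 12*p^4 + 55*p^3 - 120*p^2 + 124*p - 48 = (p - 2)*(p^4 - 10*p^3 + 35*p^2 - 50*p + 24) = (p - 2)*(p - 1)*(p^3 - 9*p^2 + 26*p - 24) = (p - 2)^2*(p - 1)*(p^2 - 7*p + 12) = (p - 3)*(p - 2)^2*(p - 1)*(p - 4)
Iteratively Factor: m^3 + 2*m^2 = (m)*(m^2 + 2*m) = m*(m + 2)*(m)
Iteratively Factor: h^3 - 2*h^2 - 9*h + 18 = (h - 2)*(h^2 - 9) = (h - 2)*(h + 3)*(h - 3)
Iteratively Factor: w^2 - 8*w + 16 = (w - 4)*(w - 4)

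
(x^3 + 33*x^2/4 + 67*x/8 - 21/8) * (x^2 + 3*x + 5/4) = x^5 + 45*x^4/4 + 275*x^3/8 + 525*x^2/16 + 83*x/32 - 105/32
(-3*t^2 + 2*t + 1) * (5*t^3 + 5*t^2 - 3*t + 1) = -15*t^5 - 5*t^4 + 24*t^3 - 4*t^2 - t + 1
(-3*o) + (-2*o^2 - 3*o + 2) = -2*o^2 - 6*o + 2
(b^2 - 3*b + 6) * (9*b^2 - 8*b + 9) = 9*b^4 - 35*b^3 + 87*b^2 - 75*b + 54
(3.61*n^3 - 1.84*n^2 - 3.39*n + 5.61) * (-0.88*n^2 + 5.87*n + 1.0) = -3.1768*n^5 + 22.8099*n^4 - 4.2076*n^3 - 26.6761*n^2 + 29.5407*n + 5.61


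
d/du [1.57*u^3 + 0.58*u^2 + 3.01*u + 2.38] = 4.71*u^2 + 1.16*u + 3.01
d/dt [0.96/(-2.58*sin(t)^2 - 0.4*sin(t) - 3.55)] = (4.9536*sin(t) + 0.384)*cos(t)/(2.58*sin(t)^2 + 0.4*sin(t) + 3.55)^2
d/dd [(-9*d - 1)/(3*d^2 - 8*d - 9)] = (27*d^2 + 6*d + 73)/(9*d^4 - 48*d^3 + 10*d^2 + 144*d + 81)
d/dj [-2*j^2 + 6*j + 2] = 6 - 4*j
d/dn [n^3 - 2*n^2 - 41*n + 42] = 3*n^2 - 4*n - 41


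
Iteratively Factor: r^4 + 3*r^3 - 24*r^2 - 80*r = (r)*(r^3 + 3*r^2 - 24*r - 80) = r*(r + 4)*(r^2 - r - 20) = r*(r + 4)^2*(r - 5)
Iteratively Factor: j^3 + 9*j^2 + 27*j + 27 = (j + 3)*(j^2 + 6*j + 9) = (j + 3)^2*(j + 3)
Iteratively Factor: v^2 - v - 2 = (v - 2)*(v + 1)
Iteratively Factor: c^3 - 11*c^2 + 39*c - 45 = (c - 3)*(c^2 - 8*c + 15) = (c - 3)^2*(c - 5)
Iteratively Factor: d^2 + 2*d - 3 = (d - 1)*(d + 3)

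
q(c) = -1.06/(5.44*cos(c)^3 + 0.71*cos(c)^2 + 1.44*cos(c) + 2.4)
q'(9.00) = -1.01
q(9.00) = 0.43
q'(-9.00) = 1.01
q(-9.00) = 0.43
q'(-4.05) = -21.03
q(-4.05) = -2.05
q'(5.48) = 0.25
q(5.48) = -0.19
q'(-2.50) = 5.70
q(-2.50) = 0.97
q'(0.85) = -0.28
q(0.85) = -0.20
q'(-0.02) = 0.00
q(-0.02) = -0.11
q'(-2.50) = 5.70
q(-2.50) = 0.97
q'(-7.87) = 0.27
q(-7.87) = -0.45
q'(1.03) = -0.36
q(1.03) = -0.26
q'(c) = -1.06*(16.32*sin(c)*cos(c)^2 + 1.42*sin(c)*cos(c) + 1.44*sin(c))/(5.44*cos(c)^3 + 0.71*cos(c)^2 + 1.44*cos(c) + 2.4)^2 = (17.2992*sin(c)^2 - 1.5052*cos(c) - 18.8256)*sin(c)/(5.44*cos(c)^3 + 0.71*cos(c)^2 + 1.44*cos(c) + 2.4)^2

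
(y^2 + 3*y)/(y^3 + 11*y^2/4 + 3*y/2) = 4*(y + 3)/(4*y^2 + 11*y + 6)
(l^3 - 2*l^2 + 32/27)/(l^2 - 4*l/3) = l - 2/3 - 8/(9*l)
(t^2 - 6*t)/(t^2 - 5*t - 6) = t/(t + 1)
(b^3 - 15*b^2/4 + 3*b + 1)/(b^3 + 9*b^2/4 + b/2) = (b^2 - 4*b + 4)/(b*(b + 2))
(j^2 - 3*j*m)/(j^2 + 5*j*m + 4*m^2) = j*(j - 3*m)/(j^2 + 5*j*m + 4*m^2)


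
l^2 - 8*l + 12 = (l - 6)*(l - 2)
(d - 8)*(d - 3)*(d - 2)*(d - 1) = d^4 - 14*d^3 + 59*d^2 - 94*d + 48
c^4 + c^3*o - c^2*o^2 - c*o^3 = c*(c - o)*(c + o)^2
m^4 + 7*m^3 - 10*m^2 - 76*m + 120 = (m - 2)^2*(m + 5)*(m + 6)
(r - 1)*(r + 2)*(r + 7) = r^3 + 8*r^2 + 5*r - 14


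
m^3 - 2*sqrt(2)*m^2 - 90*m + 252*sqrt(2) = (m - 6*sqrt(2))*(m - 3*sqrt(2))*(m + 7*sqrt(2))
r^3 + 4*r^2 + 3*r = r*(r + 1)*(r + 3)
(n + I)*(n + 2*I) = n^2 + 3*I*n - 2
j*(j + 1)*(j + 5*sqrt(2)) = j^3 + j^2 + 5*sqrt(2)*j^2 + 5*sqrt(2)*j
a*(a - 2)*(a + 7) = a^3 + 5*a^2 - 14*a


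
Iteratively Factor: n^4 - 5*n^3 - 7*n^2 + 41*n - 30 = (n - 1)*(n^3 - 4*n^2 - 11*n + 30) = (n - 2)*(n - 1)*(n^2 - 2*n - 15) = (n - 5)*(n - 2)*(n - 1)*(n + 3)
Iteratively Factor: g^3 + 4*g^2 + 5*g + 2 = (g + 1)*(g^2 + 3*g + 2) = (g + 1)*(g + 2)*(g + 1)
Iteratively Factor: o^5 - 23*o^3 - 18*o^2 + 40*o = (o - 5)*(o^4 + 5*o^3 + 2*o^2 - 8*o) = o*(o - 5)*(o^3 + 5*o^2 + 2*o - 8) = o*(o - 5)*(o - 1)*(o^2 + 6*o + 8) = o*(o - 5)*(o - 1)*(o + 4)*(o + 2)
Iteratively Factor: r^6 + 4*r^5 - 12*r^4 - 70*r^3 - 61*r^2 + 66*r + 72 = (r + 3)*(r^5 + r^4 - 15*r^3 - 25*r^2 + 14*r + 24) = (r - 1)*(r + 3)*(r^4 + 2*r^3 - 13*r^2 - 38*r - 24) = (r - 1)*(r + 1)*(r + 3)*(r^3 + r^2 - 14*r - 24) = (r - 1)*(r + 1)*(r + 2)*(r + 3)*(r^2 - r - 12) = (r - 1)*(r + 1)*(r + 2)*(r + 3)^2*(r - 4)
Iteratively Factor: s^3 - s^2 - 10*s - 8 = (s + 2)*(s^2 - 3*s - 4) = (s - 4)*(s + 2)*(s + 1)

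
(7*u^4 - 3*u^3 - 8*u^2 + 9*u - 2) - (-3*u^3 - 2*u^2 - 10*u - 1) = 7*u^4 - 6*u^2 + 19*u - 1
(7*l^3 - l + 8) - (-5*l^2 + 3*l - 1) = 7*l^3 + 5*l^2 - 4*l + 9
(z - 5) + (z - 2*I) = 2*z - 5 - 2*I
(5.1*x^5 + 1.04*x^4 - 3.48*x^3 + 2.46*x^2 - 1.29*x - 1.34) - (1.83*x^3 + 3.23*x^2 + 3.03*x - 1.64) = 5.1*x^5 + 1.04*x^4 - 5.31*x^3 - 0.77*x^2 - 4.32*x + 0.3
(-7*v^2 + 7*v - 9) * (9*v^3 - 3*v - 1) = -63*v^5 + 63*v^4 - 60*v^3 - 14*v^2 + 20*v + 9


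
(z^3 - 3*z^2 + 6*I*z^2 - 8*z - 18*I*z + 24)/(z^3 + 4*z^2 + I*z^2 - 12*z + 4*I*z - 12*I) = (z^3 + z^2*(-3 + 6*I) + z*(-8 - 18*I) + 24)/(z^3 + z^2*(4 + I) + z*(-12 + 4*I) - 12*I)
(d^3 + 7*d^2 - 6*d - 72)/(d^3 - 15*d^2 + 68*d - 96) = (d^2 + 10*d + 24)/(d^2 - 12*d + 32)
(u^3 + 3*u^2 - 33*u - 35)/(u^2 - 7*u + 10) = (u^2 + 8*u + 7)/(u - 2)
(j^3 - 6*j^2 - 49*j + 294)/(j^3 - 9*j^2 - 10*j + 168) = (j + 7)/(j + 4)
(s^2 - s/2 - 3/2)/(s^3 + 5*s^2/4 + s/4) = 2*(2*s - 3)/(s*(4*s + 1))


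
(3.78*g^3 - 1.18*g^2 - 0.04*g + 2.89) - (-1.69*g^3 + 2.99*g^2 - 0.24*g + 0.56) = 5.47*g^3 - 4.17*g^2 + 0.2*g + 2.33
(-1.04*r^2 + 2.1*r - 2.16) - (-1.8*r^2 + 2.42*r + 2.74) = 0.76*r^2 - 0.32*r - 4.9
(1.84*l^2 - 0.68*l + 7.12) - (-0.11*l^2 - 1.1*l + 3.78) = 1.95*l^2 + 0.42*l + 3.34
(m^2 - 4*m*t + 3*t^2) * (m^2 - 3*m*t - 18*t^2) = m^4 - 7*m^3*t - 3*m^2*t^2 + 63*m*t^3 - 54*t^4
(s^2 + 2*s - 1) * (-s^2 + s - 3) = -s^4 - s^3 - 7*s + 3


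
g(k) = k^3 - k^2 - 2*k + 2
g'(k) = 3*k^2 - 2*k - 2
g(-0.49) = 2.62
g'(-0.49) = -0.30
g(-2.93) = -25.88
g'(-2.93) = 29.61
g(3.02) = 14.38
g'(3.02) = 19.32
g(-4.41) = -94.39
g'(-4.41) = 65.16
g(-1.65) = -1.91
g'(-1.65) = 9.47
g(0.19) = 1.59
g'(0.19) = -2.27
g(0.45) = 0.99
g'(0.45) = -2.29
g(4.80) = 79.95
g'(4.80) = 57.52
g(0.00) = 2.00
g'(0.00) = -2.00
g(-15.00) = -3568.00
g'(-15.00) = 703.00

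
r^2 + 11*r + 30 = (r + 5)*(r + 6)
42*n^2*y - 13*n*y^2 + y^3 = y*(-7*n + y)*(-6*n + y)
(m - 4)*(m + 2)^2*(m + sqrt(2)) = m^4 + sqrt(2)*m^3 - 12*m^2 - 12*sqrt(2)*m - 16*m - 16*sqrt(2)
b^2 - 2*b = b*(b - 2)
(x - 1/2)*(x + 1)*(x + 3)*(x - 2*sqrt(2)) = x^4 - 2*sqrt(2)*x^3 + 7*x^3/2 - 7*sqrt(2)*x^2 + x^2 - 2*sqrt(2)*x - 3*x/2 + 3*sqrt(2)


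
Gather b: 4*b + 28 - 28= 4*b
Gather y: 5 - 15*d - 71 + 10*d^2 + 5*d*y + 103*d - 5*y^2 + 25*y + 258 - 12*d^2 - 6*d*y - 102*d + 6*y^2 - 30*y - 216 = -2*d^2 - 14*d + y^2 + y*(-d - 5) - 24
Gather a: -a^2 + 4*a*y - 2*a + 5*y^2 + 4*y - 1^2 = -a^2 + a*(4*y - 2) + 5*y^2 + 4*y - 1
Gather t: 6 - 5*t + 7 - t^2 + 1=-t^2 - 5*t + 14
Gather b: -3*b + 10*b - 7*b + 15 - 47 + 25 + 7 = 0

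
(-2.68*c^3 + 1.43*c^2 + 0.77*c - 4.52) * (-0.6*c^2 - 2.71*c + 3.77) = 1.608*c^5 + 6.4048*c^4 - 14.4409*c^3 + 6.0164*c^2 + 15.1521*c - 17.0404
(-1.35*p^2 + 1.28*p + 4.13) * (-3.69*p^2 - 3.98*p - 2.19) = 4.9815*p^4 + 0.6498*p^3 - 17.3776*p^2 - 19.2406*p - 9.0447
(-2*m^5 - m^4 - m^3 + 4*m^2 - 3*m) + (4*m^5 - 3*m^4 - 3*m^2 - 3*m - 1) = 2*m^5 - 4*m^4 - m^3 + m^2 - 6*m - 1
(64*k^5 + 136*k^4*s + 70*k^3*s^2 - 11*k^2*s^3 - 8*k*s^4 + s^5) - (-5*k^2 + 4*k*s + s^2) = 64*k^5 + 136*k^4*s + 70*k^3*s^2 - 11*k^2*s^3 + 5*k^2 - 8*k*s^4 - 4*k*s + s^5 - s^2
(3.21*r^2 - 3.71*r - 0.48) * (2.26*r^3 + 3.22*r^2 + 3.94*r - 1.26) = 7.2546*r^5 + 1.9516*r^4 - 0.383600000000001*r^3 - 20.2076*r^2 + 2.7834*r + 0.6048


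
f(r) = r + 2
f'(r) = 1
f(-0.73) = 1.27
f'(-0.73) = 1.00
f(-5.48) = -3.48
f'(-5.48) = 1.00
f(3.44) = 5.44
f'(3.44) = 1.00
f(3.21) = 5.21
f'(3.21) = 1.00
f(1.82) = 3.82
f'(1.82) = 1.00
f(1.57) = 3.57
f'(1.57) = 1.00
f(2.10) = 4.10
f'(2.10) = 1.00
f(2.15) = 4.15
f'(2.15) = 1.00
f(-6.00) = -4.00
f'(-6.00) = 1.00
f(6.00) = 8.00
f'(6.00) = 1.00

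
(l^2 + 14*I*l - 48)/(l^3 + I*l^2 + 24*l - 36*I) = (l + 8*I)/(l^2 - 5*I*l - 6)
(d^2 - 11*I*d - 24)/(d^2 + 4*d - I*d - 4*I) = (d^2 - 11*I*d - 24)/(d^2 + d*(4 - I) - 4*I)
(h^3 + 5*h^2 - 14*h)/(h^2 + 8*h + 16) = h*(h^2 + 5*h - 14)/(h^2 + 8*h + 16)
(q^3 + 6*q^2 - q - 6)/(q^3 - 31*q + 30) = (q + 1)/(q - 5)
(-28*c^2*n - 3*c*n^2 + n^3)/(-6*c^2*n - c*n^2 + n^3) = (28*c^2 + 3*c*n - n^2)/(6*c^2 + c*n - n^2)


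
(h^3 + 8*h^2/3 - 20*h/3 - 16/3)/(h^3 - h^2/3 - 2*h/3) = (h^2 + 2*h - 8)/(h*(h - 1))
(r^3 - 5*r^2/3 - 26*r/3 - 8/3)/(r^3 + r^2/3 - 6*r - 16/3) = (3*r^2 - 11*r - 4)/(3*r^2 - 5*r - 8)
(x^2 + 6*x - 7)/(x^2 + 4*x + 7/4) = 4*(x^2 + 6*x - 7)/(4*x^2 + 16*x + 7)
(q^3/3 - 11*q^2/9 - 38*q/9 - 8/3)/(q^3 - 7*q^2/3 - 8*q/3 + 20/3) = (3*q^3 - 11*q^2 - 38*q - 24)/(3*(3*q^3 - 7*q^2 - 8*q + 20))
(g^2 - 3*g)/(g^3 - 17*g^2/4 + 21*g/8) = 8*(g - 3)/(8*g^2 - 34*g + 21)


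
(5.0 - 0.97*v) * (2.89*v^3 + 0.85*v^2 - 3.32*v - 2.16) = -2.8033*v^4 + 13.6255*v^3 + 7.4704*v^2 - 14.5048*v - 10.8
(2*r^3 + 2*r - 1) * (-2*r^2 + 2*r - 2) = -4*r^5 + 4*r^4 - 8*r^3 + 6*r^2 - 6*r + 2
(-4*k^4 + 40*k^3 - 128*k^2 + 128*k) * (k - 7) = -4*k^5 + 68*k^4 - 408*k^3 + 1024*k^2 - 896*k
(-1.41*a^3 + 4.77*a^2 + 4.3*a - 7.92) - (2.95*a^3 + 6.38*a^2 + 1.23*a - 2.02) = -4.36*a^3 - 1.61*a^2 + 3.07*a - 5.9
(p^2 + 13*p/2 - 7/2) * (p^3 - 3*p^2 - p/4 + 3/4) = p^5 + 7*p^4/2 - 93*p^3/4 + 77*p^2/8 + 23*p/4 - 21/8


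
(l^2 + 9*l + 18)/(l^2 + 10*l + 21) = (l + 6)/(l + 7)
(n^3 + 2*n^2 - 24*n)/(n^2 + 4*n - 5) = n*(n^2 + 2*n - 24)/(n^2 + 4*n - 5)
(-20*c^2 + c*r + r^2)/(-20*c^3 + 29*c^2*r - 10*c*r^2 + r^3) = (5*c + r)/(5*c^2 - 6*c*r + r^2)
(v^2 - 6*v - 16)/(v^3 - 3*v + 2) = (v - 8)/(v^2 - 2*v + 1)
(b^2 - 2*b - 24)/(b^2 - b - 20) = (b - 6)/(b - 5)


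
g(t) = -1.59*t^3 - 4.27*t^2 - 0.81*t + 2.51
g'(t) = -4.77*t^2 - 8.54*t - 0.81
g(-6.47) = 259.64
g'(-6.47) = -145.23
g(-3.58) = 23.64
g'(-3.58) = -31.37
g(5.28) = -354.85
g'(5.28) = -178.88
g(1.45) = -12.49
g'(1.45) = -23.22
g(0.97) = -3.74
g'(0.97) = -13.58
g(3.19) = -95.14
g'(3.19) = -76.59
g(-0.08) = 2.55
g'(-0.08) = -0.16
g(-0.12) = 2.55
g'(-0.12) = 0.15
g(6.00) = -499.51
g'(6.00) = -223.77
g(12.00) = -3369.61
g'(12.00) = -790.17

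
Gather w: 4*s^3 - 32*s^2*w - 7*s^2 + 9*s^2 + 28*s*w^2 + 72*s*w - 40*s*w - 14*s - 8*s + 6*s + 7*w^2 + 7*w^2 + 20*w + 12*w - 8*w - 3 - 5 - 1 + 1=4*s^3 + 2*s^2 - 16*s + w^2*(28*s + 14) + w*(-32*s^2 + 32*s + 24) - 8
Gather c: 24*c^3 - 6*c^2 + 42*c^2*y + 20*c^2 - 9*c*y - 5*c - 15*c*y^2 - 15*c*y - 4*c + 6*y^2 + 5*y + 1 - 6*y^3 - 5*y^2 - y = 24*c^3 + c^2*(42*y + 14) + c*(-15*y^2 - 24*y - 9) - 6*y^3 + y^2 + 4*y + 1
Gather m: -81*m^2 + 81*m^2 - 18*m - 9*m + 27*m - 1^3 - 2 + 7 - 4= 0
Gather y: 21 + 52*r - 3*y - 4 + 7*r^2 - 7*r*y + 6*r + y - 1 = 7*r^2 + 58*r + y*(-7*r - 2) + 16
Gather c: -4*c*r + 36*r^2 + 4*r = -4*c*r + 36*r^2 + 4*r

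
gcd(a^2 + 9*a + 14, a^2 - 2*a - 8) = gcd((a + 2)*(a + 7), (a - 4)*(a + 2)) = a + 2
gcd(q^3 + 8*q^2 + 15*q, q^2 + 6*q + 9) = q + 3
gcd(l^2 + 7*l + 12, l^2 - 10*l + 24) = 1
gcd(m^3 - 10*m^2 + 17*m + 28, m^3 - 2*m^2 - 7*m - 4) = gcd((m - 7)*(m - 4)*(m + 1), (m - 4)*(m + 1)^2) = m^2 - 3*m - 4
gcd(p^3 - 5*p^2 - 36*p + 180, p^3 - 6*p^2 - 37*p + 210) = p^2 + p - 30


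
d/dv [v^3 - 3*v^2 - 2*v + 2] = 3*v^2 - 6*v - 2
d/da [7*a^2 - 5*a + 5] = 14*a - 5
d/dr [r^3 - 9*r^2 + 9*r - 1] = 3*r^2 - 18*r + 9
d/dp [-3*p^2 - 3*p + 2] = -6*p - 3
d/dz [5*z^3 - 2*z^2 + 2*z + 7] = 15*z^2 - 4*z + 2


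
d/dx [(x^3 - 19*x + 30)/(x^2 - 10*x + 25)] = (x^3 - 15*x^2 + 19*x + 35)/(x^3 - 15*x^2 + 75*x - 125)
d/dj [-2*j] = -2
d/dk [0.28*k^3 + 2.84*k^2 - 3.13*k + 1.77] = 0.84*k^2 + 5.68*k - 3.13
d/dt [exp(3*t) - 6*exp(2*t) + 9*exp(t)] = 3*(exp(2*t) - 4*exp(t) + 3)*exp(t)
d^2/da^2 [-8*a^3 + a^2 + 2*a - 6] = 2 - 48*a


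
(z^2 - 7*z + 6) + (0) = z^2 - 7*z + 6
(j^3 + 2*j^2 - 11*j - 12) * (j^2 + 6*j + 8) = j^5 + 8*j^4 + 9*j^3 - 62*j^2 - 160*j - 96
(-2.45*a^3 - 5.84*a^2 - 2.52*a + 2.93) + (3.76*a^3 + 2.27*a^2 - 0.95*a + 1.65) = 1.31*a^3 - 3.57*a^2 - 3.47*a + 4.58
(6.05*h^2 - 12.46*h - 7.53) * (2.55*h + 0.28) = 15.4275*h^3 - 30.079*h^2 - 22.6903*h - 2.1084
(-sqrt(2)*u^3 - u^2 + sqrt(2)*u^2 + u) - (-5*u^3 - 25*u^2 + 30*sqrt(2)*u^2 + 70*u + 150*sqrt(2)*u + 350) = -sqrt(2)*u^3 + 5*u^3 - 29*sqrt(2)*u^2 + 24*u^2 - 150*sqrt(2)*u - 69*u - 350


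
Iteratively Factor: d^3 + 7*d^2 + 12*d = (d + 3)*(d^2 + 4*d) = d*(d + 3)*(d + 4)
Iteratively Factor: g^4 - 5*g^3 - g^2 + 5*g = (g - 1)*(g^3 - 4*g^2 - 5*g) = (g - 1)*(g + 1)*(g^2 - 5*g) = g*(g - 1)*(g + 1)*(g - 5)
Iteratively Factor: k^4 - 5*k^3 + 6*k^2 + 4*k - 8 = (k + 1)*(k^3 - 6*k^2 + 12*k - 8) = (k - 2)*(k + 1)*(k^2 - 4*k + 4) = (k - 2)^2*(k + 1)*(k - 2)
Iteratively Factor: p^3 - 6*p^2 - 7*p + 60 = (p - 4)*(p^2 - 2*p - 15) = (p - 5)*(p - 4)*(p + 3)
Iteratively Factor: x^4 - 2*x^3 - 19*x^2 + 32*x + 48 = (x + 4)*(x^3 - 6*x^2 + 5*x + 12) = (x - 4)*(x + 4)*(x^2 - 2*x - 3) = (x - 4)*(x + 1)*(x + 4)*(x - 3)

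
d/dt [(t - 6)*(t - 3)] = 2*t - 9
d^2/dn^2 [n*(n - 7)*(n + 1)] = 6*n - 12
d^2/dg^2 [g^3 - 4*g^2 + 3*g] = 6*g - 8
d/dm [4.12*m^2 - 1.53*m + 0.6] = 8.24*m - 1.53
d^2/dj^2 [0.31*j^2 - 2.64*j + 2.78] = 0.620000000000000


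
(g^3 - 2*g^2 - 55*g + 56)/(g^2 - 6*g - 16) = (g^2 + 6*g - 7)/(g + 2)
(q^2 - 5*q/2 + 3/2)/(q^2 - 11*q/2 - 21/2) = (-2*q^2 + 5*q - 3)/(-2*q^2 + 11*q + 21)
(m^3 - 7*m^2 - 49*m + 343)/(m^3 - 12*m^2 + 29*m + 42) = (m^2 - 49)/(m^2 - 5*m - 6)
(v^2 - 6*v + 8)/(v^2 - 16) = (v - 2)/(v + 4)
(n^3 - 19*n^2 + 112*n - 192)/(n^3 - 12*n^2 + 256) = (n - 3)/(n + 4)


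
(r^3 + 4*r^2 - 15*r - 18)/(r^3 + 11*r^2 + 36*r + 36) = (r^2 - 2*r - 3)/(r^2 + 5*r + 6)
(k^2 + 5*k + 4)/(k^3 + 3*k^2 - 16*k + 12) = (k^2 + 5*k + 4)/(k^3 + 3*k^2 - 16*k + 12)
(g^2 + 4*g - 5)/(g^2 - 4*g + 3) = (g + 5)/(g - 3)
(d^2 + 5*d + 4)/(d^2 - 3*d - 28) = (d + 1)/(d - 7)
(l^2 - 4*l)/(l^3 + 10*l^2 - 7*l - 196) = l/(l^2 + 14*l + 49)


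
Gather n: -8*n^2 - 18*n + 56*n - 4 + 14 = -8*n^2 + 38*n + 10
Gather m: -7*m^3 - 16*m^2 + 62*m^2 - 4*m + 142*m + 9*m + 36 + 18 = -7*m^3 + 46*m^2 + 147*m + 54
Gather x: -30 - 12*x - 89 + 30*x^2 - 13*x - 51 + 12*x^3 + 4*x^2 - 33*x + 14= 12*x^3 + 34*x^2 - 58*x - 156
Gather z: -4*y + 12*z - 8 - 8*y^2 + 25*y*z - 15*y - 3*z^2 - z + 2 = -8*y^2 - 19*y - 3*z^2 + z*(25*y + 11) - 6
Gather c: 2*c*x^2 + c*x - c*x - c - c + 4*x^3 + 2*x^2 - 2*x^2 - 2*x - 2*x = c*(2*x^2 - 2) + 4*x^3 - 4*x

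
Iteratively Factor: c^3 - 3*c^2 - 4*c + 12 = (c + 2)*(c^2 - 5*c + 6) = (c - 3)*(c + 2)*(c - 2)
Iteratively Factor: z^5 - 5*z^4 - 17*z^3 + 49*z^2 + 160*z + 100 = (z + 2)*(z^4 - 7*z^3 - 3*z^2 + 55*z + 50) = (z - 5)*(z + 2)*(z^3 - 2*z^2 - 13*z - 10) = (z - 5)*(z + 1)*(z + 2)*(z^2 - 3*z - 10) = (z - 5)^2*(z + 1)*(z + 2)*(z + 2)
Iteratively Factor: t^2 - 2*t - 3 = (t - 3)*(t + 1)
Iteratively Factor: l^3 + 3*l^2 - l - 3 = (l - 1)*(l^2 + 4*l + 3) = (l - 1)*(l + 1)*(l + 3)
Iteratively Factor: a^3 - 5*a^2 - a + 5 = (a - 5)*(a^2 - 1) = (a - 5)*(a - 1)*(a + 1)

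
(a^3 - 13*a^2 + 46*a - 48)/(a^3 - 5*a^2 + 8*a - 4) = (a^2 - 11*a + 24)/(a^2 - 3*a + 2)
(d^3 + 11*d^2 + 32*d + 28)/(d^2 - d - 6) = (d^2 + 9*d + 14)/(d - 3)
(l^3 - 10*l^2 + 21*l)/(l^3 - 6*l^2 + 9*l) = (l - 7)/(l - 3)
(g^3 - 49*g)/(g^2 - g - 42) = g*(g + 7)/(g + 6)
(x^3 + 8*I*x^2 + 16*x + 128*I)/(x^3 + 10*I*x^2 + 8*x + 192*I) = (x + 4*I)/(x + 6*I)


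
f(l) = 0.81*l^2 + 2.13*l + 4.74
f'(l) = 1.62*l + 2.13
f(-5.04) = 14.58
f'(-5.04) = -6.03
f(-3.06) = 5.81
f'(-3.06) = -2.83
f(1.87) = 11.56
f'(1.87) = 5.16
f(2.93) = 17.93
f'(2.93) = 6.88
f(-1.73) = 3.48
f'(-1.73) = -0.67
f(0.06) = 4.87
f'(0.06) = 2.23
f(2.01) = 12.29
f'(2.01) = 5.39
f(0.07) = 4.89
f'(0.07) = 2.24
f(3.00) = 18.42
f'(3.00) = 6.99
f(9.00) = 89.52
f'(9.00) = 16.71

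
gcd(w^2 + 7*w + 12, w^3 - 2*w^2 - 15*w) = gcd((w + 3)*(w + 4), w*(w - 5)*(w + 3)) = w + 3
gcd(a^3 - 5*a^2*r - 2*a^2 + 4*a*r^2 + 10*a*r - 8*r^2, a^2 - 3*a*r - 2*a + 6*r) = a - 2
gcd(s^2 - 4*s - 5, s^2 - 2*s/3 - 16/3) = 1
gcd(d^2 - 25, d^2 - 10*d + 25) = d - 5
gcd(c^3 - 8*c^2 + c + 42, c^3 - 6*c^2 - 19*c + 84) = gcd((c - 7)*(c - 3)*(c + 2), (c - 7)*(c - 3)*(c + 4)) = c^2 - 10*c + 21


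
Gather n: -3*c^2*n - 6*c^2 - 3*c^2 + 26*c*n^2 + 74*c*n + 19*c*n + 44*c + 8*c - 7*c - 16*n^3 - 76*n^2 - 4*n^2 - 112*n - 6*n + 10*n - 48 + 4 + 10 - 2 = -9*c^2 + 45*c - 16*n^3 + n^2*(26*c - 80) + n*(-3*c^2 + 93*c - 108) - 36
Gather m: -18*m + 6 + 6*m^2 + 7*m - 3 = 6*m^2 - 11*m + 3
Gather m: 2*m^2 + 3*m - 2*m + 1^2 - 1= 2*m^2 + m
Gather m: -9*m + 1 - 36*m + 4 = 5 - 45*m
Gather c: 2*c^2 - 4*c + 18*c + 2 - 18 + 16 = 2*c^2 + 14*c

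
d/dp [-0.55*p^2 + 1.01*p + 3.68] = 1.01 - 1.1*p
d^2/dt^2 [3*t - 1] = 0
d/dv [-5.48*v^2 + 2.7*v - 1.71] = 2.7 - 10.96*v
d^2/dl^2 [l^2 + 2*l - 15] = 2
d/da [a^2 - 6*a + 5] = 2*a - 6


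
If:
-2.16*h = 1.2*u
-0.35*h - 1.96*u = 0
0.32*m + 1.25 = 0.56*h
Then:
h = 0.00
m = -3.91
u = 0.00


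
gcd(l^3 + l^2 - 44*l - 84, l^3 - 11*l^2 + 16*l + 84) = l^2 - 5*l - 14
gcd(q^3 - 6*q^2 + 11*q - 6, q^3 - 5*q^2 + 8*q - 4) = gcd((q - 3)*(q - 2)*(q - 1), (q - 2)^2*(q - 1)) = q^2 - 3*q + 2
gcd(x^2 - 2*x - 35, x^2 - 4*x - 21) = x - 7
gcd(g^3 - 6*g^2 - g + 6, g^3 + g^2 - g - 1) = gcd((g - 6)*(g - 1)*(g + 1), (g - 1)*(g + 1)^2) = g^2 - 1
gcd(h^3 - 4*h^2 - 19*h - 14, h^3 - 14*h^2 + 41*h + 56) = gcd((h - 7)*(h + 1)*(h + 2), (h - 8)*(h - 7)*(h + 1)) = h^2 - 6*h - 7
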